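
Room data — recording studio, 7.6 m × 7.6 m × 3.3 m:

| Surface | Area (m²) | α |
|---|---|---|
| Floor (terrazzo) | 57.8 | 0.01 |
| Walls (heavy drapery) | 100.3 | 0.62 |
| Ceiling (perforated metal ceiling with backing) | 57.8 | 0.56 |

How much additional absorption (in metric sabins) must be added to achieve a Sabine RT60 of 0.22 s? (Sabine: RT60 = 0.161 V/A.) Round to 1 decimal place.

44.4 sabins

Total absorption A₁ = 57.8·0.01 + 100.3·0.62 + 57.8·0.56
  = 0.578 + 62.186 + 32.368 = 95.132 m² sabins.
For T = 0.22 s, need A₂ = 0.161·V/T = 0.161·190.608/0.22 = 139.490 sabins.
Additional absorption ΔA = 139.490 − 95.132 = 44.4 sabins.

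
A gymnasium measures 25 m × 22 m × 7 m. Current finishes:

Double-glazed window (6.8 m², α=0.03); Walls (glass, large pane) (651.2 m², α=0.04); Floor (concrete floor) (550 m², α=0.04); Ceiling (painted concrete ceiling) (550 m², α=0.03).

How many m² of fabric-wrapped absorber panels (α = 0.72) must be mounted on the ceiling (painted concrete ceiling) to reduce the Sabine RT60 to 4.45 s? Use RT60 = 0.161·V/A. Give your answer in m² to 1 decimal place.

108.0

A₁ = Σ Sᵢαᵢ = 6.8×0.03 + 651.2×0.04 + 550×0.04 + 550×0.03 = 64.752 sabins.
V = 3850 m³. Target absorption A₂ = 0.161 × 3850 / 4.45 = 139.292 sabins.
ΔA needed = 139.292 − 64.752 = 74.540 sabins.
Net gain per m²: Δα = 0.72 − 0.03 = 0.69.
Area = ΔA/Δα = 74.540/0.69 = 108.0 m².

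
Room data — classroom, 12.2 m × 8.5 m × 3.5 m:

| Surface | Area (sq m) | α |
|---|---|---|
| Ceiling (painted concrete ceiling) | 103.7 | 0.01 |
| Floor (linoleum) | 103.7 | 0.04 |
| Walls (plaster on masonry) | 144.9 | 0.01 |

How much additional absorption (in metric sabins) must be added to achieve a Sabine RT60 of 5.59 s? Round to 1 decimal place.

A₁ = Σ Sᵢαᵢ = 103.7×0.01 + 103.7×0.04 + 144.9×0.01 = 6.634 sabins.
Target A₂ = 0.161·362.95/5.59 = 10.453 sabins (V = 362.95 m³).
Shortfall: 10.453 − 6.634 = 3.8 sabins.

3.8 sabins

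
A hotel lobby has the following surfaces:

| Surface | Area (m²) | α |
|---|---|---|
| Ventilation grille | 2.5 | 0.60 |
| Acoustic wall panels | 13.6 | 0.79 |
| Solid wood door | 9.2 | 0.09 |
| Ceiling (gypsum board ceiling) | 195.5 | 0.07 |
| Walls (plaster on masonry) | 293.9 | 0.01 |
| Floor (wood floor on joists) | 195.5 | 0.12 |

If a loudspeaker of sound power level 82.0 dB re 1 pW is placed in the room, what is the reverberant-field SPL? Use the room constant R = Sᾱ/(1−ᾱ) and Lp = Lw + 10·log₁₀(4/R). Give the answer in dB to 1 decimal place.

70.4 dB

A = 53.156 sabins; S = 710.2 m².
ᾱ = 53.156/710.2 = 0.0748; R = Sᾱ/(1−ᾱ) = 53.156/(1−0.0748) = 57.454 m².
Lp = 82.0 + 10·log₁₀(4/57.454) = 82.0 + (-11.57) = 70.4 dB.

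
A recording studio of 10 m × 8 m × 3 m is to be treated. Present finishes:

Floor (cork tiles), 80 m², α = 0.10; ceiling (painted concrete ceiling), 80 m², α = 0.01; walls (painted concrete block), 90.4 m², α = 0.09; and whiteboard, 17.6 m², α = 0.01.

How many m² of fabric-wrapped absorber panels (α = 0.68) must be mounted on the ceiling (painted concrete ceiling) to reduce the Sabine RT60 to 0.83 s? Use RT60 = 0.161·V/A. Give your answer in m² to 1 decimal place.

43.9

Summing Sᵢαᵢ: 8.000 + 0.800 + 8.136 + 0.176 → A₁ = 17.112 sabins.
V = 240 m³. Target absorption A₂ = 0.161 × 240 / 0.83 = 46.554 sabins.
Absorption to add: 46.554 − 17.112 = 29.442 sabins.
Each m² of panel replacing the ceiling (painted concrete ceiling) adds (0.68 − 0.01) = 0.67 sabins.
Area = ΔA/Δα = 29.442/0.67 = 43.9 m².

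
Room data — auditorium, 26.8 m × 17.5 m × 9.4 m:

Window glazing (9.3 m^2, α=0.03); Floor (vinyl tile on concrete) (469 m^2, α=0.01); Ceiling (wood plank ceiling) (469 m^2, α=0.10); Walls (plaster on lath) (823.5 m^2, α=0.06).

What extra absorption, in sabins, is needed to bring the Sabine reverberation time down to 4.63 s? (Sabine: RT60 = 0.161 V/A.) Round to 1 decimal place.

52.0 sabins

Total absorption A₁ = 9.3*0.03 + 469*0.01 + 469*0.10 + 823.5*0.06
  = 0.279 + 4.690 + 46.900 + 49.410 = 101.279 m^2 sabins.
For T = 4.63 s, need A₂ = 0.161·V/T = 0.161·4408.6/4.63 = 153.301 sabins.
ΔA = A₂ − A₁ = 153.301 − 101.279 = 52.0 sabins.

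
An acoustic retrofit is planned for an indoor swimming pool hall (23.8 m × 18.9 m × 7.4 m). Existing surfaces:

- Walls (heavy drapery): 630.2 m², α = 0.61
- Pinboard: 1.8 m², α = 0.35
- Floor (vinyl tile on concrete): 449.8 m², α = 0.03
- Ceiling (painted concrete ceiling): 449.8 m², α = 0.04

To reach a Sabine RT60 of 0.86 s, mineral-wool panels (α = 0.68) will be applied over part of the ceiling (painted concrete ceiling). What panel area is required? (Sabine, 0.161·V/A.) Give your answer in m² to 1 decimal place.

Equivalent absorption area: A₁ = 630.2*0.61 + 1.8*0.35 + 449.8*0.03 + 449.8*0.04 = 416.538 m².
V = 3328.668 m³. Target absorption A₂ = 0.161 × 3328.668 / 0.86 = 623.158 sabins.
ΔA needed = 623.158 − 416.538 = 206.620 sabins.
Net gain per m²: Δα = 0.68 − 0.04 = 0.64.
Panel area = 206.620 / 0.64 = 322.8 m².

322.8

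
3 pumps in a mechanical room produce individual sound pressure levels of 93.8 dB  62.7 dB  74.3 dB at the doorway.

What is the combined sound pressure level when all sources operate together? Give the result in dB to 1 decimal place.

Converting to relative power and adding: 10^(93.8/10) + 10^(62.7/10) + 10^(74.3/10) = 2.428e+09.
Back to dB: 10·log₁₀ Σ = 93.9 dB.

93.9 dB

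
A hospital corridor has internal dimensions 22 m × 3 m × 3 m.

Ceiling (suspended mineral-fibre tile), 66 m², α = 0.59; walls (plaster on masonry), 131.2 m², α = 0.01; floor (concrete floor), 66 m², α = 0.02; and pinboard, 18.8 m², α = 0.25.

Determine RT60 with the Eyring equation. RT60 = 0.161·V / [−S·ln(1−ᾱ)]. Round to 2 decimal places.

Total surface area S = 66 + 131.2 + 66 + 18.8 = 282.0 m².
Σ(Sᵢαᵢ) = 66×0.59 + 131.2×0.01 + 66×0.02 + 18.8×0.25 = 46.272.
ᾱ = 46.272 / 282.0 = 0.1641.
−S·ln(1−ᾱ) = −282.0 × ln(1 − 0.1641) = 50.547.
V = 22 × 3 × 3 = 198 m³.
RT60 = 0.161 × 198 / 50.547 = 0.63 s.

0.63 s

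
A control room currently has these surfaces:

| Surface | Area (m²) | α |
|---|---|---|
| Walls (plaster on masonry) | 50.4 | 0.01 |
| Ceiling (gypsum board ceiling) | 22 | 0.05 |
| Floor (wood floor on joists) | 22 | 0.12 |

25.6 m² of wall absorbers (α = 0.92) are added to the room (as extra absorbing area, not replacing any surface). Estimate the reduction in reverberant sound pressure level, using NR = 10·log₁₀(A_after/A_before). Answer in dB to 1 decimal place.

A_before = Σ Sᵢαᵢ = 50.4*0.01 + 22*0.05 + 22*0.12 = 4.244 sabins.
Added absorption = 25.6 × 0.92 = 23.552 sabins.
New total A_after = 27.796 sabins.
NR = 10·log₁₀(27.796/4.244) = 8.2 dB.

8.2 dB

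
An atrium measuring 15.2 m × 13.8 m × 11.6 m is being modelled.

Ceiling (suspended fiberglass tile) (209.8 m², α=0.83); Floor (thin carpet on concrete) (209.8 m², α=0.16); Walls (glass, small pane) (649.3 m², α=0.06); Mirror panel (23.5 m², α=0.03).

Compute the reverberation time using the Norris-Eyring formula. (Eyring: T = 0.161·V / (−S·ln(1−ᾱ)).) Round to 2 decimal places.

1.40 s

S = Σ Sᵢ = 1092.4 m².
Σ(Sᵢαᵢ) = 209.8×0.83 + 209.8×0.16 + 649.3×0.06 + 23.5×0.03 = 247.365.
ᾱ = 247.365 / 1092.4 = 0.2264.
Eyring denominator: −S ln(1−ᾱ) = 280.419.
V = 15.2 × 13.8 × 11.6 = 2433.216 m³.
RT60 = 0.161 × 2433.216 / 280.419 = 1.40 s.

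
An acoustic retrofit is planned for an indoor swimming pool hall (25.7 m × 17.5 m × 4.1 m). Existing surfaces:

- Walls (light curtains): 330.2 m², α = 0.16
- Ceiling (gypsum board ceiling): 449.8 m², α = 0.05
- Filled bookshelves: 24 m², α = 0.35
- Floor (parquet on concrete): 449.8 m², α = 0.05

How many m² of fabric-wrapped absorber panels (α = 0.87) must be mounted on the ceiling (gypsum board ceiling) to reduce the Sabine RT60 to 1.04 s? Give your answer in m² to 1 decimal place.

218.6

Summing Sᵢαᵢ: 52.832 + 22.490 + 8.400 + 22.490 → A₁ = 106.212 sabins.
V = 1843.975 m³. Target absorption A₂ = 0.161 × 1843.975 / 1.04 = 285.462 sabins.
ΔA needed = 285.462 − 106.212 = 179.250 sabins.
Net gain per m²: Δα = 0.87 − 0.05 = 0.82.
Panel area = 179.250 / 0.82 = 218.6 m².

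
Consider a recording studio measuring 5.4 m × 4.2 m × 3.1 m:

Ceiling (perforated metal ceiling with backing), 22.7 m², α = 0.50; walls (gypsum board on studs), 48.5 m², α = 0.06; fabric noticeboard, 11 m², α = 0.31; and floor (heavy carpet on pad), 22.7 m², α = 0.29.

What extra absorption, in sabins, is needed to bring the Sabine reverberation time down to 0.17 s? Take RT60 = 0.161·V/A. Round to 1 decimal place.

42.3 sabins

Total absorption A₁ = 22.7·0.50 + 48.5·0.06 + 11·0.31 + 22.7·0.29
  = 11.350 + 2.910 + 3.410 + 6.583 = 24.253 m² sabins.
For T = 0.17 s, need A₂ = 0.161·V/T = 0.161·70.308/0.17 = 66.586 sabins.
ΔA = A₂ − A₁ = 66.586 − 24.253 = 42.3 sabins.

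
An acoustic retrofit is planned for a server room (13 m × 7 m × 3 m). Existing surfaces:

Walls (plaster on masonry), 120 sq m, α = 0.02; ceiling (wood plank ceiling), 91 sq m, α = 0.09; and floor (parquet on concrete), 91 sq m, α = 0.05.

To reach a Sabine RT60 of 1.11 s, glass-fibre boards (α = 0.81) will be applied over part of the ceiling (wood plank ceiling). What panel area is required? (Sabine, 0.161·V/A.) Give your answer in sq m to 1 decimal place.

Summing Sᵢαᵢ: 2.400 + 8.190 + 4.550 → A₁ = 15.140 sabins.
Required A₂ = 0.161·273/1.11 = 39.597 sabins.
Absorption to add: 39.597 − 15.140 = 24.457 sabins.
Net gain per sq m: Δα = 0.81 − 0.09 = 0.72.
Area = ΔA/Δα = 24.457/0.72 = 34.0 sq m.

34.0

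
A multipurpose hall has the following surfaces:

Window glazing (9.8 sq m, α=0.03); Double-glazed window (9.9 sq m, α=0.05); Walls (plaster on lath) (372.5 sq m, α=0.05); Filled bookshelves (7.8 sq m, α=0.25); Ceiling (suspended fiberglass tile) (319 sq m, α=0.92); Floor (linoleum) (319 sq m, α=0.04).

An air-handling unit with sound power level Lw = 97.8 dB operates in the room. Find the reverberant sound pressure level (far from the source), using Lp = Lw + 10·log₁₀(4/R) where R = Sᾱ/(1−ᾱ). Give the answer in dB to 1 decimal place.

Σ(Sᵢαᵢ) = 9.8·0.03 + 9.9·0.05 + 372.5·0.05 + 7.8·0.25 + 319·0.92 + 319·0.04 = 327.604; total area S = 1038.0 sq m.
ᾱ = 0.3156, so room constant R = A/(1−ᾱ) = 478.673 sq m.
Lp = Lw + 10 log₁₀(4/R) = 97.8 -20.78 = 77.0 dB.

77.0 dB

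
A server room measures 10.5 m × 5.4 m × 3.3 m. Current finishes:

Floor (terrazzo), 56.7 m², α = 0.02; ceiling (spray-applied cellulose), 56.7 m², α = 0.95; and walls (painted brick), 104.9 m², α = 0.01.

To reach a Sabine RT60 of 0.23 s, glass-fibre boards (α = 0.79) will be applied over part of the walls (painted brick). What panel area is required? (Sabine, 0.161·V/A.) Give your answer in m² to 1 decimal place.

96.1

Equivalent absorption area: A₁ = 56.7·0.02 + 56.7·0.95 + 104.9·0.01 = 56.048 m².
Required A₂ = 0.161·187.11/0.23 = 130.977 sabins.
Absorption to add: 130.977 − 56.048 = 74.929 sabins.
Net gain per m²: Δα = 0.79 − 0.01 = 0.78.
Panel area = 74.929 / 0.78 = 96.1 m².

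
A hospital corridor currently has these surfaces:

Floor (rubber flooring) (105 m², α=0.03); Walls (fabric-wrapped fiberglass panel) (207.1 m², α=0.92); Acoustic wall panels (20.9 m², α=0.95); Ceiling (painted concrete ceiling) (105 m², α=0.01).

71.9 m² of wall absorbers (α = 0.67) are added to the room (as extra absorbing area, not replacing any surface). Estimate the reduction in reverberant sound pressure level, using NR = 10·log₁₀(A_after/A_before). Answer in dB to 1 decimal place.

A_before = Σ Sᵢαᵢ = 105·0.03 + 207.1·0.92 + 20.9·0.95 + 105·0.01 = 214.587 sabins.
Treatment contributes 71.9·0.67 = 48.173 sabins.
New total A_after = 262.760 sabins.
NR = 10·log₁₀(262.760/214.587) = 0.9 dB.

0.9 dB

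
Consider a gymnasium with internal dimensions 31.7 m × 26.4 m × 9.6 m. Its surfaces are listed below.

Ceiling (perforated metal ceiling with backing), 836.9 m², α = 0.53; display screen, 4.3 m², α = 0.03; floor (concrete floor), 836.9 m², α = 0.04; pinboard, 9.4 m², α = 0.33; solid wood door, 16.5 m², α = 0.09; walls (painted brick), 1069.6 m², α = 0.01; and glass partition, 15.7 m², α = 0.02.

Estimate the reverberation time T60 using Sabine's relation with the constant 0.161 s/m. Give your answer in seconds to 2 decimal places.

2.62 s

A = Σ Sᵢαᵢ = 836.9·0.53 + 4.3·0.03 + 836.9·0.04 + 9.4·0.33 + 16.5·0.09 + 1069.6·0.01 + 15.7·0.02 = 492.759 sabins.
Volume V = 31.7 × 26.4 × 9.6 = 8034.048 m³.
Sabine: RT60 = 0.161 × 8034.048 / 492.759 = 2.62 s.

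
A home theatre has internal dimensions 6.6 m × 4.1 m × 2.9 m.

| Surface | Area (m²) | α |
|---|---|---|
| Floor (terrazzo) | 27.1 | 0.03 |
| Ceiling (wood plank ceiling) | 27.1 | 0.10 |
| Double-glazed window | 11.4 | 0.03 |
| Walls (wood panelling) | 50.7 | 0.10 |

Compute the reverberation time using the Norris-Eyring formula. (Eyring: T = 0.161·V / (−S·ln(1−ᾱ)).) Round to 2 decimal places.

1.36 sec

S = Σ Sᵢ = 116.3 m².
Absorption A = 27.1·0.03 + 27.1·0.10 + 11.4·0.03 + 50.7·0.10 = 8.935 sabins.
Mean coefficient ᾱ = A/S = 0.0768.
−S·ln(1−ᾱ) = −116.3 × ln(1 − 0.0768) = 9.293.
V = 6.6 × 4.1 × 2.9 = 78.474 m³.
T = 0.161·V/[−S·ln(1−ᾱ)] = 0.161·78.474/9.293 = 1.36 s.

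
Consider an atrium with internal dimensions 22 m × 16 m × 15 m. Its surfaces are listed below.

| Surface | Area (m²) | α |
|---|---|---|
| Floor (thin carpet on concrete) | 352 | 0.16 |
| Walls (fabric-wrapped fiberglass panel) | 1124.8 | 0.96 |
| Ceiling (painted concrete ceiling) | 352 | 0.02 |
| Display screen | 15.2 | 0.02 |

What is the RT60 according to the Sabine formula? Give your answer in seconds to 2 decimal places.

Total absorption A = 352·0.16 + 1124.8·0.96 + 352·0.02 + 15.2·0.02
  = 56.320 + 1079.808 + 7.040 + 0.304 = 1143.472 m² sabins.
Room volume: 5280 m³.
Sabine: RT60 = 0.161 × 5280 / 1143.472 = 0.74 s.

0.74 sec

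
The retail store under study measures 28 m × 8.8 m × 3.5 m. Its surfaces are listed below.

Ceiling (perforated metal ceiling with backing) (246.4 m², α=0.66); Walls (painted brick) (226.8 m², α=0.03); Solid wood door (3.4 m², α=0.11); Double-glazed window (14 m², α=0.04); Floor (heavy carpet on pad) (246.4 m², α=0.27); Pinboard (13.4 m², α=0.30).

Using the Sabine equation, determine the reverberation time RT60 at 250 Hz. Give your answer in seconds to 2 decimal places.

A = Σ Sᵢαᵢ = 246.4×0.66 + 226.8×0.03 + 3.4×0.11 + 14×0.04 + 246.4×0.27 + 13.4×0.30 = 240.910 sabins.
Room volume: 862.4 m³.
RT60 = 0.161 · V / A = 0.161 × 862.4 / 240.910 = 0.58 s.

0.58 s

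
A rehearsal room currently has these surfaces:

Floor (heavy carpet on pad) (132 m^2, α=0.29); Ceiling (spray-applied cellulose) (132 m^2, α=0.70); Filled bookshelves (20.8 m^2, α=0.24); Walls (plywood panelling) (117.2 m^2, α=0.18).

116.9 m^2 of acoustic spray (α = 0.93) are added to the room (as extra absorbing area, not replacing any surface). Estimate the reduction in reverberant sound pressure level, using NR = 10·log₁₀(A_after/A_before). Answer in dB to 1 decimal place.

Summing Sᵢαᵢ: 38.280 + 92.400 + 4.992 + 21.096 → A_before = 156.768 sabins.
Treatment contributes 116.9·0.93 = 108.717 sabins.
New total A_after = 265.485 sabins.
Reduction = 10 log₁₀(A_after/A_before) = 10 log₁₀(1.6935) = 2.3 dB.

2.3 dB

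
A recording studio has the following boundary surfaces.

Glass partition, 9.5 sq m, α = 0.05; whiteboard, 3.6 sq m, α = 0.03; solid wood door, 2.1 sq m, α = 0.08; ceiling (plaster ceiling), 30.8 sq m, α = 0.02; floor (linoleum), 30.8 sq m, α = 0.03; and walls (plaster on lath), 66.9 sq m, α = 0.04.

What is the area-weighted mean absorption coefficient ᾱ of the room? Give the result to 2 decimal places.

Total surface area S = 143.7 sq m.
Σ(Sᵢαᵢ) = 9.5·0.05 + 3.6·0.03 + 2.1·0.08 + 30.8·0.02 + 30.8·0.03 + 66.9·0.04 = 4.967.
ᾱ = 4.967 / 143.7 = 0.03.

0.03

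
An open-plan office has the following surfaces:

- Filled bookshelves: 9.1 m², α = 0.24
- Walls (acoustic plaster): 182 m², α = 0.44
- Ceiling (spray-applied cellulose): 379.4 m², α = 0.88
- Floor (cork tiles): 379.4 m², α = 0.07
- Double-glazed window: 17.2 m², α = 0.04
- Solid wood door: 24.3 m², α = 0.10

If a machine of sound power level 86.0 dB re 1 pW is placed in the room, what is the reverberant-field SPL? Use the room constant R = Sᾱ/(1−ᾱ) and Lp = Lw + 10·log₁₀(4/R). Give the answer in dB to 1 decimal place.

Σ(Sᵢαᵢ) = 9.1·0.24 + 182·0.44 + 379.4·0.88 + 379.4·0.07 + 17.2·0.04 + 24.3·0.10 = 445.812; total area S = 991.4 m².
ᾱ = 0.4497, so room constant R = A/(1−ᾱ) = 810.125 m².
Lp = 86.0 + 10·log₁₀(4/810.125) = 86.0 + (-23.06) = 62.9 dB.

62.9 dB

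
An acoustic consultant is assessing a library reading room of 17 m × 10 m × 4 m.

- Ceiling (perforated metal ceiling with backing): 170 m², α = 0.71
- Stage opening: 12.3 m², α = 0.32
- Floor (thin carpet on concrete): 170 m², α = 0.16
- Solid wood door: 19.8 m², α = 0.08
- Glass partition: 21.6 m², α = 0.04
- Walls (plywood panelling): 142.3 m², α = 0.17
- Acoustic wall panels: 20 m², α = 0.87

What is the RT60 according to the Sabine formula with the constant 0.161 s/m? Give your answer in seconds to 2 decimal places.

0.56 seconds

Summing Sᵢαᵢ: 120.700 + 3.936 + 27.200 + 1.584 + 0.864 + 24.191 + 17.400 → A = 195.875 sabins.
V = 17·10·4 = 680 m³.
T = 0.161 V/A = 0.161·680/195.875 = 0.56 s.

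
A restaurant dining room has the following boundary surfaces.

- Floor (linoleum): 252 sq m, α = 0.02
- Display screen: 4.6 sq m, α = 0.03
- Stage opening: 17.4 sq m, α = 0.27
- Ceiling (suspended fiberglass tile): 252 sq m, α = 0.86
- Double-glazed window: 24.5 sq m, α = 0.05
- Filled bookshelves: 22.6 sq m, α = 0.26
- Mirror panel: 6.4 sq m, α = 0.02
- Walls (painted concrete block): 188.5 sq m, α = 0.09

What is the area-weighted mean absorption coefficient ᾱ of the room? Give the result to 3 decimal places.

Total surface area S = 768.0 sq m.
Weighted sum Σ Sα = 250.790.
ᾱ = A/S = 0.327.

0.327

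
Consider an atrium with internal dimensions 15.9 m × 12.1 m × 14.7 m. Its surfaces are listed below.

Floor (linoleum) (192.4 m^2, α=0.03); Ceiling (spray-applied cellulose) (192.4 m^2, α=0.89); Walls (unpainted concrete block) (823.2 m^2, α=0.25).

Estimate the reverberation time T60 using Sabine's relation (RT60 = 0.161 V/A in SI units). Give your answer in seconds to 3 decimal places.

Equivalent absorption area: A = 192.4*0.03 + 192.4*0.89 + 823.2*0.25 = 382.808 m^2.
Volume V = 15.9 × 12.1 × 14.7 = 2828.133 m³.
Sabine: RT60 = 0.161 × 2828.133 / 382.808 = 1.189 s.

1.189 seconds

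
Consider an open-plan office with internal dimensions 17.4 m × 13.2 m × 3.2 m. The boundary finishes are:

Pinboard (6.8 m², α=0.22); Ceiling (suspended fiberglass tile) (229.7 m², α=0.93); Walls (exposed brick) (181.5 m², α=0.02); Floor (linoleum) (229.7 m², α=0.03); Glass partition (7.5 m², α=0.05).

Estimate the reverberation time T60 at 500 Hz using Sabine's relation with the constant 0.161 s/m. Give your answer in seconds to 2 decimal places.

A = Σ Sᵢαᵢ = 6.8*0.22 + 229.7*0.93 + 181.5*0.02 + 229.7*0.03 + 7.5*0.05 = 226.013 sabins.
V = 17.4·13.2·3.2 = 734.976 m³.
RT60 = 0.161 · V / A = 0.161 × 734.976 / 226.013 = 0.52 s.

0.52 s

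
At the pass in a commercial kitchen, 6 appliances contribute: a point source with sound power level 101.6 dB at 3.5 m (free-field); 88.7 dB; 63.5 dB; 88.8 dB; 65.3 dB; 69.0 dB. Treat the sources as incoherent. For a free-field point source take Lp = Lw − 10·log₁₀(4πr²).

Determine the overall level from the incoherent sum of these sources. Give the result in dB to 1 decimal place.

92.1 dB

Source at 3.5 m: Lp = 101.6 − 10·log₁₀(4π·3.5²) = 101.6 − 10·log₁₀(153.938) = 79.7 dB.
Sum in the linear (power) domain: Σ 10^(Lᵢ/10) = 10^(79.7/10) + 10^(88.7/10) + 10^(63.5/10) + 10^(88.8/10) + 10^(65.3/10) + 10^(69.0/10) = 1.607e+09.
Back to dB: 10·log₁₀ Σ = 92.1 dB.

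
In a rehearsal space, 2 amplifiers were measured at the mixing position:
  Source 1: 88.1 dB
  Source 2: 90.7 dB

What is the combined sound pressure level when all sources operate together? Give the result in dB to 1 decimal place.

92.6 dB

Converting to relative power and adding: 10^(88.1/10) + 10^(90.7/10) = 1.821e+09.
L_total = 10·log₁₀(1.821e+09) = 92.6 dB.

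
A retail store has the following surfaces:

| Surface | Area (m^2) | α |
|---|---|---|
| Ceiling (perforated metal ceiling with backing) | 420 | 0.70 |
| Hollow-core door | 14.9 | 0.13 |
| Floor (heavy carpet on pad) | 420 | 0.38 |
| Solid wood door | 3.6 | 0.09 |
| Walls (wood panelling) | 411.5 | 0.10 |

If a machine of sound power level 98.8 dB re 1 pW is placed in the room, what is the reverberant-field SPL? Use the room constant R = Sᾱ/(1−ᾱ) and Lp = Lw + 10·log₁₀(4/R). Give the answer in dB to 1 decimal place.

75.7 dB

A = 497.011 sabins; S = 1270.0 m^2.
ᾱ = 497.011/1270.0 = 0.3913; R = Sᾱ/(1−ᾱ) = 497.011/(1−0.3913) = 816.512 m^2.
Lp = Lw + 10 log₁₀(4/R) = 98.8 -23.10 = 75.7 dB.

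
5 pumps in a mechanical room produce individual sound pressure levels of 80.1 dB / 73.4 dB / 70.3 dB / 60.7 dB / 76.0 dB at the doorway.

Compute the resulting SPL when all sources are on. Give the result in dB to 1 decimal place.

Sum in the linear (power) domain: Σ 10^(Lᵢ/10) = 10^(80.1/10) + 10^(73.4/10) + 10^(70.3/10) + 10^(60.7/10) + 10^(76.0/10) = 1.759e+08.
Back to dB: 10·log₁₀ Σ = 82.5 dB.

82.5 dB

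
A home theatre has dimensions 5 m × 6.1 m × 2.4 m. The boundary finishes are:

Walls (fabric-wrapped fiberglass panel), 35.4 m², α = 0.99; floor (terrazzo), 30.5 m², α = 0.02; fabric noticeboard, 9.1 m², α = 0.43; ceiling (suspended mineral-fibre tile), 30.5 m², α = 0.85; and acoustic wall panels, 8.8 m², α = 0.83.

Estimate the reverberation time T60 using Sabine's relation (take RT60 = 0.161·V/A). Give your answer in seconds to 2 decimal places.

0.16 sec

Summing Sᵢαᵢ: 35.046 + 0.610 + 3.913 + 25.925 + 7.304 → A = 72.798 sabins.
Volume V = 5 × 6.1 × 2.4 = 73.2 m³.
T = 0.161 V/A = 0.161·73.2/72.798 = 0.16 s.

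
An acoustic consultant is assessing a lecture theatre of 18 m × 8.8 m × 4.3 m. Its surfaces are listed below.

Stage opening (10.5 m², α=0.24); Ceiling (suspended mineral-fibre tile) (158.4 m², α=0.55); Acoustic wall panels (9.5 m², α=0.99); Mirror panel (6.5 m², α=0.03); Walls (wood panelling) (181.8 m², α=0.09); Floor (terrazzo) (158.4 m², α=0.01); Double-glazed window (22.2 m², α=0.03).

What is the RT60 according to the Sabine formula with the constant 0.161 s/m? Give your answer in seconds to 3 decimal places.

A = Σ Sᵢαᵢ = 10.5×0.24 + 158.4×0.55 + 9.5×0.99 + 6.5×0.03 + 181.8×0.09 + 158.4×0.01 + 22.2×0.03 = 117.852 sabins.
Room volume: 681.12 m³.
Sabine: RT60 = 0.161 × 681.12 / 117.852 = 0.930 s.

0.930 s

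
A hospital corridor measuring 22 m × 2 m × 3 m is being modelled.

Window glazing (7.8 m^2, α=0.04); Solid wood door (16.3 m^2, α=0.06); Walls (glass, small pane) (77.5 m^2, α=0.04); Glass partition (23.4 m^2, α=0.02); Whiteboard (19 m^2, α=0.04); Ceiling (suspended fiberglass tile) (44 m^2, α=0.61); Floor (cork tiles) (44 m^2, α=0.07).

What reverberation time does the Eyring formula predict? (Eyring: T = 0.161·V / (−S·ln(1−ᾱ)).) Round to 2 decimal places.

0.55 sec

S = Σ Sᵢ = 232.0 m^2.
Absorption A = 7.8·0.04 + 16.3·0.06 + 77.5·0.04 + 23.4·0.02 + 19·0.04 + 44·0.61 + 44·0.07 = 35.538 sabins.
ᾱ = 35.538 / 232.0 = 0.1532.
Eyring denominator: −S ln(1−ᾱ) = 38.579.
V = 22 × 2 × 3 = 132 m³.
T = 0.161·V/[−S·ln(1−ᾱ)] = 0.161·132/38.579 = 0.55 s.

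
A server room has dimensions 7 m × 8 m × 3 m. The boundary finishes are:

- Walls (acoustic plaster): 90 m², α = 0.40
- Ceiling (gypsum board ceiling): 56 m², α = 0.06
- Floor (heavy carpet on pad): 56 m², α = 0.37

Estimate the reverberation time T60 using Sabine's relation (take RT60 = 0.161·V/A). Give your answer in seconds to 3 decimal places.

0.450 s

A = Σ Sᵢαᵢ = 90×0.40 + 56×0.06 + 56×0.37 = 60.080 sabins.
V = 7·8·3 = 168 m³.
RT60 = 0.161 · V / A = 0.161 × 168 / 60.080 = 0.450 s.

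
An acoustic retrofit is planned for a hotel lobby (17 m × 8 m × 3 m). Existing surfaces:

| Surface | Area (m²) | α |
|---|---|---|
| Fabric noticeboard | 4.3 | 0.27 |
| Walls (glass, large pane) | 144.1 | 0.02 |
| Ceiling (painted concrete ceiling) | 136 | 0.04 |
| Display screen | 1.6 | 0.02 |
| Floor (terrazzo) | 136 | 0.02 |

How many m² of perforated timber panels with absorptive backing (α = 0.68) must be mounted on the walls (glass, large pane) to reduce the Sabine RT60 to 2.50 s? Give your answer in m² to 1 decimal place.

21.3

Equivalent absorption area: A₁ = 4.3*0.27 + 144.1*0.02 + 136*0.04 + 1.6*0.02 + 136*0.02 = 12.235 m².
V = 408 m³. Target absorption A₂ = 0.161 × 408 / 2.50 = 26.275 sabins.
Absorption to add: 26.275 − 12.235 = 14.040 sabins.
Net gain per m²: Δα = 0.68 − 0.02 = 0.66.
Area = ΔA/Δα = 14.040/0.66 = 21.3 m².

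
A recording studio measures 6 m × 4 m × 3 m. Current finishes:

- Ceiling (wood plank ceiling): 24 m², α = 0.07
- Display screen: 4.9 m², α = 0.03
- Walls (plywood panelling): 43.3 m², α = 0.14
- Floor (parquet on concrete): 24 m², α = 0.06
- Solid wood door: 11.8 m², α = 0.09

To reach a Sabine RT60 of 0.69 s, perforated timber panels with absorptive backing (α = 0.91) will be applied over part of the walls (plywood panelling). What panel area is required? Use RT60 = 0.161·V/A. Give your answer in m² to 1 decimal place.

Summing Sᵢαᵢ: 1.680 + 0.147 + 6.062 + 1.440 + 1.062 → A₁ = 10.391 sabins.
V = 72 m³. Target absorption A₂ = 0.161 × 72 / 0.69 = 16.800 sabins.
ΔA needed = 16.800 − 10.391 = 6.409 sabins.
Net gain per m²: Δα = 0.91 − 0.14 = 0.77.
Panel area = 6.409 / 0.77 = 8.3 m².

8.3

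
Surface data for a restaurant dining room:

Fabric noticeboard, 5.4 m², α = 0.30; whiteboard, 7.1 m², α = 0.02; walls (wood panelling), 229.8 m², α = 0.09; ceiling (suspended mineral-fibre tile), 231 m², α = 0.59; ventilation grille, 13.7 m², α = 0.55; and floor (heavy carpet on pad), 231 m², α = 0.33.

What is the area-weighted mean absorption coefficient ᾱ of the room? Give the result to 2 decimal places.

0.34

S = Σ Sᵢ = 5.4 + 7.1 + 229.8 + 231 + 13.7 + 231 = 718.0 m².
Weighted sum Σ Sα = 242.499.
ᾱ = 242.499 / 718.0 = 0.34.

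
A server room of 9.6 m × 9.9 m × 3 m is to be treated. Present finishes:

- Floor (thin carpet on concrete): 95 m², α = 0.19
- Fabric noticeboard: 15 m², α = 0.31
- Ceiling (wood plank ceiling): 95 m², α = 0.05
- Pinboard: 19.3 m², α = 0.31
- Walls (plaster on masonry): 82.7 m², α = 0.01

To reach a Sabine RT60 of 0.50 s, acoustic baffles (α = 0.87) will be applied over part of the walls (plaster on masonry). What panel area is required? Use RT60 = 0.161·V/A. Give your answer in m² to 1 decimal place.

66.9

A₁ = Σ Sᵢαᵢ = 95·0.19 + 15·0.31 + 95·0.05 + 19.3·0.31 + 82.7·0.01 = 34.260 sabins.
V = 285.12 m³. Target absorption A₂ = 0.161 × 285.12 / 0.50 = 91.809 sabins.
ΔA needed = 91.809 − 34.260 = 57.549 sabins.
Each m² of panel replacing the walls (plaster on masonry) adds (0.87 − 0.01) = 0.86 sabins.
Panel area = 57.549 / 0.86 = 66.9 m².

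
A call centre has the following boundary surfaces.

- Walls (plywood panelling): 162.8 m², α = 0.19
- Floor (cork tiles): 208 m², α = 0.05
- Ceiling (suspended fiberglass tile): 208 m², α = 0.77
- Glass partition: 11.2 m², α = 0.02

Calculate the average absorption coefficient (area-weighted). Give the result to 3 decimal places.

S = Σ Sᵢ = 162.8 + 208 + 208 + 11.2 = 590.0 m².
A = 162.8×0.19 + 208×0.05 + 208×0.77 + 11.2×0.02 = 201.716 sabins.
ᾱ = A/S = 0.342.

0.342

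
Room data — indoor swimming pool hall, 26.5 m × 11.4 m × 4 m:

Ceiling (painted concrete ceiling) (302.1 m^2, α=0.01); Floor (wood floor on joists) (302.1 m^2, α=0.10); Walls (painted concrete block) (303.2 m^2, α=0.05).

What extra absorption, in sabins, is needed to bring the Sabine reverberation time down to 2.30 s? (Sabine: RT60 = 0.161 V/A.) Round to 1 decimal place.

Summing Sᵢαᵢ: 3.021 + 30.210 + 15.160 → A₁ = 48.391 sabins.
Target A₂ = 0.161·1208.4/2.30 = 84.588 sabins (V = 1208.4 m³).
Additional absorption ΔA = 84.588 − 48.391 = 36.2 sabins.

36.2 sabins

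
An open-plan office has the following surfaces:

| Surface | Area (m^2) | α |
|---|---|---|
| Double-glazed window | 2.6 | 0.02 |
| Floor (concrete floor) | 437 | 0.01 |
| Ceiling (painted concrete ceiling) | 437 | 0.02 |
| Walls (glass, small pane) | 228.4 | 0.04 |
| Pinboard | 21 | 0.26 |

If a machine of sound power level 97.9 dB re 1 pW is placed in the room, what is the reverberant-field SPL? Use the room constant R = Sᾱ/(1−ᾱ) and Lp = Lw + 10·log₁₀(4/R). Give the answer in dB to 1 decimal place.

89.4 dB

A = 27.758 sabins; S = 1126.0 m^2.
ᾱ = 0.0247, so room constant R = A/(1−ᾱ) = 28.461 m^2.
Lp = Lw + 10 log₁₀(4/R) = 97.9 -8.52 = 89.4 dB.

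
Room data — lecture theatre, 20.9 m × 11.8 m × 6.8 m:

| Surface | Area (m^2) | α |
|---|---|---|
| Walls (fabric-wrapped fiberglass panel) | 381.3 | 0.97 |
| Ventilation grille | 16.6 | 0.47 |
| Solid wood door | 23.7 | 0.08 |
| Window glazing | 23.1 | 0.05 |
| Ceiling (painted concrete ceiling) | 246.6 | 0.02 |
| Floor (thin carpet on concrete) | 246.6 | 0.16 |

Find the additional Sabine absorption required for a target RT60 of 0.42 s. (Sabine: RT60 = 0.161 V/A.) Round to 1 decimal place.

217.8 sabins

A₁ = Σ Sᵢαᵢ = 381.3×0.97 + 16.6×0.47 + 23.7×0.08 + 23.1×0.05 + 246.6×0.02 + 246.6×0.16 = 425.102 sabins.
Target A₂ = 0.161·1677.016/0.42 = 642.856 sabins (V = 1677.016 m³).
Additional absorption ΔA = 642.856 − 425.102 = 217.8 sabins.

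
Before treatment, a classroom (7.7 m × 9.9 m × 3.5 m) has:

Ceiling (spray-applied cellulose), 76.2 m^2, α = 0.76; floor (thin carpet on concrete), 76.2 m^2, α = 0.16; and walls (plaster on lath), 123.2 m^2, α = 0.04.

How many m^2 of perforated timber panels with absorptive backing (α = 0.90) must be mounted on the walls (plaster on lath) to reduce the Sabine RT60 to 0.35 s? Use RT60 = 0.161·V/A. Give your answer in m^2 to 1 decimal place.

55.5

A₁ = Σ Sᵢαᵢ = 76.2×0.76 + 76.2×0.16 + 123.2×0.04 = 75.032 sabins.
V = 266.805 m³. Target absorption A₂ = 0.161 × 266.805 / 0.35 = 122.730 sabins.
ΔA needed = 122.730 − 75.032 = 47.698 sabins.
Each m^2 of panel replacing the walls (plaster on lath) adds (0.90 − 0.04) = 0.86 sabins.
Panel area = 47.698 / 0.86 = 55.5 m^2.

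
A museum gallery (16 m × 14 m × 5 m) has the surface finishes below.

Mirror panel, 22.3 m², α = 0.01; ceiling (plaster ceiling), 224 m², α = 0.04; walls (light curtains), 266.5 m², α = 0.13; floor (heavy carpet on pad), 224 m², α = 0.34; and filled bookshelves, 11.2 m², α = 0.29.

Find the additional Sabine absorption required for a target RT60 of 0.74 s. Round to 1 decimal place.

120.4 sabins

Equivalent absorption area: A₁ = 22.3×0.01 + 224×0.04 + 266.5×0.13 + 224×0.34 + 11.2×0.29 = 123.236 m².
V = 1120 m³. Required absorption A₂ = 0.161 × 1120 / 0.74 = 243.676 sabins.
Additional absorption ΔA = 243.676 − 123.236 = 120.4 sabins.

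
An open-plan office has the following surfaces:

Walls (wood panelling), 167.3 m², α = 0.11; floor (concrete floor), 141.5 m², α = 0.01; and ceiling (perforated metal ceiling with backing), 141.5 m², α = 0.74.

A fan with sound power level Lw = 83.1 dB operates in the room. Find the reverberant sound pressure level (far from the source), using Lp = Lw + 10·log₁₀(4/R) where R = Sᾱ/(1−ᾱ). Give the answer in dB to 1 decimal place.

A = 124.528 sabins; S = 450.3 m².
ᾱ = 0.2765, so room constant R = A/(1−ᾱ) = 172.119 m².
Lp = Lw + 10 log₁₀(4/R) = 83.1 -16.34 = 66.8 dB.

66.8 dB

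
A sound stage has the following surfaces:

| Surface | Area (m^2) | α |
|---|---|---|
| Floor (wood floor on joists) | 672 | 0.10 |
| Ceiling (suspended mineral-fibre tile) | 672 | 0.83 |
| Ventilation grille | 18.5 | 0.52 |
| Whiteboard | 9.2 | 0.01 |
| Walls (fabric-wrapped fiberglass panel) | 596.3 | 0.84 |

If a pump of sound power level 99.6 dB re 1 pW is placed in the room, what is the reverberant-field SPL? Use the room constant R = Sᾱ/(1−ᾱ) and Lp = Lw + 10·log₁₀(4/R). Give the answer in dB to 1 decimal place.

Σ(Sᵢαᵢ) = 672×0.10 + 672×0.83 + 18.5×0.52 + 9.2×0.01 + 596.3×0.84 = 1135.564; total area S = 1968.0 m^2.
ᾱ = 0.5770, so room constant R = A/(1−ᾱ) = 2684.548 m^2.
Lp = 99.6 + 10·log₁₀(4/2684.548) = 99.6 + (-28.27) = 71.3 dB.

71.3 dB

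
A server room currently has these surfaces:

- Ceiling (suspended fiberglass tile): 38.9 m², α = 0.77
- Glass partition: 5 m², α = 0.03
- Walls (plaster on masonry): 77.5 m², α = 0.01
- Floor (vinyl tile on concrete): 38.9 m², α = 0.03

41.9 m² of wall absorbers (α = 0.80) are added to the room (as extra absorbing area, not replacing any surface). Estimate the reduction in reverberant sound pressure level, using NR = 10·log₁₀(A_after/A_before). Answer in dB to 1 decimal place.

Summing Sᵢαᵢ: 29.953 + 0.150 + 0.775 + 1.167 → A_before = 32.045 sabins.
Treatment contributes 41.9·0.80 = 33.520 sabins.
New total A_after = 65.565 sabins.
Reduction = 10 log₁₀(A_after/A_before) = 10 log₁₀(2.0460) = 3.1 dB.

3.1 dB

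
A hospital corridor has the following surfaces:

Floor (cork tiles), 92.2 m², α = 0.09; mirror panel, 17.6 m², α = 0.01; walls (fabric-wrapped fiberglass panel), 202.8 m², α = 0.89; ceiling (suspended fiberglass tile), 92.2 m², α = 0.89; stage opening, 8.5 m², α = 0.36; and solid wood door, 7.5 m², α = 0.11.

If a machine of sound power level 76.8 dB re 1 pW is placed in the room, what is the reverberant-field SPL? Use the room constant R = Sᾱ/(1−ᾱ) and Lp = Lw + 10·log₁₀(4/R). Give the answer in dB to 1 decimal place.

53.8 dB

Σ(Sᵢαᵢ) = 92.2·0.09 + 17.6·0.01 + 202.8·0.89 + 92.2·0.89 + 8.5·0.36 + 7.5·0.11 = 274.909; total area S = 420.8 m².
ᾱ = 0.6533, so room constant R = A/(1−ᾱ) = 792.930 m².
Lp = Lw + 10 log₁₀(4/R) = 76.8 -22.97 = 53.8 dB.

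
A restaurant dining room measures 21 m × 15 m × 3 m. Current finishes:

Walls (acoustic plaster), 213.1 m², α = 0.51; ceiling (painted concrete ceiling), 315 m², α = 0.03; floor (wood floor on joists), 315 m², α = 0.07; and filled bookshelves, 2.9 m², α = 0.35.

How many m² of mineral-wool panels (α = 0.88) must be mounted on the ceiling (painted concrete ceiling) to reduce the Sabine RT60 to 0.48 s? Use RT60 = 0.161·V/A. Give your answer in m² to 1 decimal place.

A₁ = Σ Sᵢαᵢ = 213.1×0.51 + 315×0.03 + 315×0.07 + 2.9×0.35 = 141.196 sabins.
V = 945 m³. Target absorption A₂ = 0.161 × 945 / 0.48 = 316.969 sabins.
Absorption to add: 316.969 − 141.196 = 175.773 sabins.
Each m² of panel replacing the ceiling (painted concrete ceiling) adds (0.88 − 0.03) = 0.85 sabins.
Area = ΔA/Δα = 175.773/0.85 = 206.8 m².

206.8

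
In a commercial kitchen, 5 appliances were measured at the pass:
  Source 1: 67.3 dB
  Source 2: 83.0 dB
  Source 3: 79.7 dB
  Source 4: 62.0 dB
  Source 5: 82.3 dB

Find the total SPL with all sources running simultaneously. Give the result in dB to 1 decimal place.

86.7 dB

Converting to relative power and adding: 10^(67.3/10) + 10^(83.0/10) + 10^(79.7/10) + 10^(62.0/10) + 10^(82.3/10) = 4.696e+08.
Combined level = 10 log₁₀(4.696e+08) = 86.7 dB.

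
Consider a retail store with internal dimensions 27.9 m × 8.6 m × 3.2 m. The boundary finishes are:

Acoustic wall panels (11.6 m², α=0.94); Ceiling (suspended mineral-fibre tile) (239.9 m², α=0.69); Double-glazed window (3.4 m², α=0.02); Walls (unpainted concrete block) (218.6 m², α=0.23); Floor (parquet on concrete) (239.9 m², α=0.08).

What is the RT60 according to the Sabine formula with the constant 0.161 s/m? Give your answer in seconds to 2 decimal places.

Equivalent absorption area: A = 11.6×0.94 + 239.9×0.69 + 3.4×0.02 + 218.6×0.23 + 239.9×0.08 = 245.973 m².
V = 27.9·8.6·3.2 = 767.808 m³.
T = 0.161 V/A = 0.161·767.808/245.973 = 0.50 s.

0.50 s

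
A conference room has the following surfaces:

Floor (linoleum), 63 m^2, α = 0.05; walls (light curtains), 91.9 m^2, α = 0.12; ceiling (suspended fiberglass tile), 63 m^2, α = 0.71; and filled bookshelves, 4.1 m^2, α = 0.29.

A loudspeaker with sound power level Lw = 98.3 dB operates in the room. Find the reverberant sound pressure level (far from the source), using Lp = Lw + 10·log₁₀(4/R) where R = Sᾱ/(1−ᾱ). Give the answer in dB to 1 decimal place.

Σ(Sᵢαᵢ) = 63×0.05 + 91.9×0.12 + 63×0.71 + 4.1×0.29 = 60.097; total area S = 222.0 m^2.
ᾱ = 0.2707, so room constant R = A/(1−ᾱ) = 82.404 m^2.
Lp = Lw + 10 log₁₀(4/R) = 98.3 -13.14 = 85.2 dB.

85.2 dB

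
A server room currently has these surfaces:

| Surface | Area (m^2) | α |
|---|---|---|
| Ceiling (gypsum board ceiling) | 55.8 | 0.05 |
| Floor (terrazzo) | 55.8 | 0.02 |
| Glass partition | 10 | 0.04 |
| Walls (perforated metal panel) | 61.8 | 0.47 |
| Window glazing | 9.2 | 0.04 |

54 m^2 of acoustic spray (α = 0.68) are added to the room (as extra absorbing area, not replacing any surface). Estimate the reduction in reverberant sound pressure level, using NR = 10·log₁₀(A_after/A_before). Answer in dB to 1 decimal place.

3.2 dB

A_before = Σ Sᵢαᵢ = 55.8·0.05 + 55.8·0.02 + 10·0.04 + 61.8·0.47 + 9.2·0.04 = 33.720 sabins.
Treatment contributes 54·0.68 = 36.720 sabins.
A_after = 33.720 + 36.720 = 70.440 sabins.
Reduction = 10 log₁₀(A_after/A_before) = 10 log₁₀(2.0890) = 3.2 dB.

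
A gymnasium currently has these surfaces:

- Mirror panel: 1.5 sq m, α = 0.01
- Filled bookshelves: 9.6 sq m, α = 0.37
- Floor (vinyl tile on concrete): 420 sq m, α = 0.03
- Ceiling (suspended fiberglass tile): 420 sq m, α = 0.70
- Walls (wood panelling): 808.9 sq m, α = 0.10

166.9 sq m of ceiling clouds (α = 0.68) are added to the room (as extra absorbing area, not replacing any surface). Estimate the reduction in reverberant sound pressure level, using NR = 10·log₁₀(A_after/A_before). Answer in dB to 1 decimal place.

Total absorption A_before = 1.5×0.01 + 9.6×0.37 + 420×0.03 + 420×0.70 + 808.9×0.10
  = 0.015 + 3.552 + 12.600 + 294.000 + 80.890 = 391.057 sq m sabins.
Treatment contributes 166.9·0.68 = 113.492 sabins.
A_after = 391.057 + 113.492 = 504.549 sabins.
Reduction = 10 log₁₀(A_after/A_before) = 10 log₁₀(1.2902) = 1.1 dB.

1.1 dB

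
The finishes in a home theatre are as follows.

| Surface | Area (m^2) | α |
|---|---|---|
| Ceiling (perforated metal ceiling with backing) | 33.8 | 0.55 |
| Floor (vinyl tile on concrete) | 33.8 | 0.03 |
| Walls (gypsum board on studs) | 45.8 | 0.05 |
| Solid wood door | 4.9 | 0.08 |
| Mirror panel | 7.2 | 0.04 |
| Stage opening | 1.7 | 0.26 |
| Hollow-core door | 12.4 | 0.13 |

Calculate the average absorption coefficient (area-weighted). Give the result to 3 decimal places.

Total surface area S = 139.6 m^2.
Σ(Sᵢαᵢ) = 33.8×0.55 + 33.8×0.03 + 45.8×0.05 + 4.9×0.08 + 7.2×0.04 + 1.7×0.26 + 12.4×0.13 = 24.628.
ᾱ = 24.628 / 139.6 = 0.176.

0.176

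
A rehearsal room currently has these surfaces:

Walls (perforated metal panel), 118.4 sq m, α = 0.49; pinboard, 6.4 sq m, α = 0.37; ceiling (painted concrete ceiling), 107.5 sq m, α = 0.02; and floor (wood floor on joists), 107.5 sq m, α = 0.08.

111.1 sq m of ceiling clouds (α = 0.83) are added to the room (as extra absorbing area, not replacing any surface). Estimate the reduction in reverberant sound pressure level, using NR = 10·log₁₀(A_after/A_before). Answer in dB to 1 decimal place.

A_before = Σ Sᵢαᵢ = 118.4·0.49 + 6.4·0.37 + 107.5·0.02 + 107.5·0.08 = 71.134 sabins.
Treatment contributes 111.1·0.83 = 92.213 sabins.
New total A_after = 163.347 sabins.
NR = 10·log₁₀(163.347/71.134) = 3.6 dB.

3.6 dB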